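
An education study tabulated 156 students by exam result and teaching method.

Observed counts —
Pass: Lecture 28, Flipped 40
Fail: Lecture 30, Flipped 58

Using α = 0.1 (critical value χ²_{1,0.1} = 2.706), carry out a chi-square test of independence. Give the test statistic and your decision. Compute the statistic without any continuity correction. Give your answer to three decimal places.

Row totals: 68, 88. Column totals: 58, 98. Grand total N = 156.
Expected counts (row total × column total / N):
  Pass, Lecture: 68×58/156 = 25.2821
  Pass, Flipped: 68×98/156 = 42.7179
  Fail, Lecture: 88×58/156 = 32.7179
  Fail, Flipped: 88×98/156 = 55.2821
Contributions (O − E)²/E:
  (28 − 25.2821)²/25.2821 = 0.2922
  (40 − 42.7179)²/42.7179 = 0.1729
  (30 − 32.7179)²/32.7179 = 0.2258
  (58 − 55.2821)²/55.2821 = 0.1336
χ² = 0.2922 + 0.1729 + 0.2258 + 0.1336 = 0.825
df = (2−1)(2−1) = 1. Since 0.825 < 2.706, fail to reject the null hypothesis of independence at α = 0.1.

0.825; fail to reject H₀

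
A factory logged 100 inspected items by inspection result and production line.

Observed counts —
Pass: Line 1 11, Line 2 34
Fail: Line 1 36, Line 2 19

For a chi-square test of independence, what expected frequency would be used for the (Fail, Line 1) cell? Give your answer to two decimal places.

Row total (Fail) = 55; column total (Line 1) = 47; grand total N = 100.
Expected count = (row total × column total) / N = 55 × 47 / 100 = 25.85.

25.85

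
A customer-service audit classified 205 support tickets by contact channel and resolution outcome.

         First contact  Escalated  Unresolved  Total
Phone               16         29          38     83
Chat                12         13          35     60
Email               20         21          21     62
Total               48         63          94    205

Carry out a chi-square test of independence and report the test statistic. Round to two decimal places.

Grand total N = 205.
Expected counts (row total × column total / N):
  Phone, First contact: 83×48/205 = 19.434
  Phone, Escalated: 83×63/205 = 25.507
  Phone, Unresolved: 83×94/205 = 38.059
  Chat, First contact: 60×48/205 = 14.049
  Chat, Escalated: 60×63/205 = 18.439
  Chat, Unresolved: 60×94/205 = 27.512
  Email, First contact: 62×48/205 = 14.517
  Email, Escalated: 62×63/205 = 19.054
  Email, Unresolved: 62×94/205 = 28.429
Contributions (O − E)²/E:
  (16 − 19.434)²/19.434 = 0.6068
  (29 − 25.507)²/25.507 = 0.4783
  (38 − 38.059)²/38.059 = 0.0001
  (12 − 14.049)²/14.049 = 0.2988
  (13 − 18.439)²/18.439 = 1.6044
  (35 − 27.512)²/27.512 = 2.0380
  (20 − 14.517)²/14.517 = 2.0709
  (21 − 19.054)²/19.054 = 0.1987
  (21 − 28.429)²/28.429 = 1.9413
χ² = 0.6068 + 0.4783 + 0.0001 + 0.2988 + 1.6044 + 2.0380 + 2.0709 + 0.1987 + 1.9413 = 9.24

9.24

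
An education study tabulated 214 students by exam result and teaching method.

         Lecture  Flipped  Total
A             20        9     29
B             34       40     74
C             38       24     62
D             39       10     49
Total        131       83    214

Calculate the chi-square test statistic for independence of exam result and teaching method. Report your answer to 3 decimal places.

Grand total N = 214.
Expected counts (row total × column total / N):
  A, Lecture: 29×131/214 = 17.75234
  A, Flipped: 29×83/214 = 11.24766
  B, Lecture: 74×131/214 = 45.29907
  B, Flipped: 74×83/214 = 28.70093
  C, Lecture: 62×131/214 = 37.95327
  C, Flipped: 62×83/214 = 24.04673
  D, Lecture: 49×131/214 = 29.99533
  D, Flipped: 49×83/214 = 19.00467
Contributions (O − E)²/E:
  (20 − 17.75234)²/17.75234 = 0.2846
  (9 − 11.24766)²/11.24766 = 0.4492
  (34 − 45.29907)²/45.29907 = 2.8184
  (40 − 28.70093)²/28.70093 = 4.4483
  (38 − 37.95327)²/37.95327 = 0.0001
  (24 − 24.04673)²/24.04673 = 0.0001
  (39 − 29.99533)²/29.99533 = 2.7032
  (10 − 19.00467)²/19.00467 = 4.2665
χ² = 0.2846 + 0.4492 + 2.8184 + 4.4483 + 0.0001 + 0.0001 + 2.7032 + 4.2665 = 14.970

14.970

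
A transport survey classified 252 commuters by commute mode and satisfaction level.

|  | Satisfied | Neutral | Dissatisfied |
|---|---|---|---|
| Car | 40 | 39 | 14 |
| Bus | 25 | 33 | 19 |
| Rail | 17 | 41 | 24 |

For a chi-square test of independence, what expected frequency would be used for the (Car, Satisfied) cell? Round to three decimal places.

Row total (Car) = 93; column total (Satisfied) = 82; grand total N = 252.
Expected count = (row total × column total) / N = 93 × 82 / 252 = 30.262.

30.262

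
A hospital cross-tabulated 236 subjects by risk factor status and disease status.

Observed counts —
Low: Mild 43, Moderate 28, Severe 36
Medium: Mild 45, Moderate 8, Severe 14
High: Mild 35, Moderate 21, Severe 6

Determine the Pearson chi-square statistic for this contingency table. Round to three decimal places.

Row totals: 107, 67, 62. Column totals: 123, 57, 56. Grand total N = 236.
Expected counts (row total × column total / N):
  Low, Mild: 107×123/236 = 55.7669
  Low, Moderate: 107×57/236 = 25.8432
  Low, Severe: 107×56/236 = 25.3898
  Medium, Mild: 67×123/236 = 34.9195
  Medium, Moderate: 67×57/236 = 16.1822
  Medium, Severe: 67×56/236 = 15.8983
  High, Mild: 62×123/236 = 32.3136
  High, Moderate: 62×57/236 = 14.9746
  High, Severe: 62×56/236 = 14.7119
Contributions (O − E)²/E:
  (43 − 55.7669)²/55.7669 = 2.9228
  (28 − 25.8432)²/25.8432 = 0.1800
  (36 − 25.3898)²/25.3898 = 4.4339
  (45 − 34.9195)²/34.9195 = 2.9100
  (8 − 16.1822)²/16.1822 = 4.1372
  (14 − 15.8983)²/15.8983 = 0.2267
  (35 − 32.3136)²/32.3136 = 0.2233
  (21 − 14.9746)²/14.9746 = 2.4245
  (6 − 14.7119)²/14.7119 = 5.1589
χ² = 2.9228 + 0.1800 + 4.4339 + 2.9100 + 4.1372 + 0.2267 + 0.2233 + 2.4245 + 5.1589 = 22.617

22.617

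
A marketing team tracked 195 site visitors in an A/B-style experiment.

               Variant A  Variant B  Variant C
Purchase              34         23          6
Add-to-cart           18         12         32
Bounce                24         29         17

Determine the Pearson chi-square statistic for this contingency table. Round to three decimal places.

31.089

Row totals: 63, 62, 70. Column totals: 76, 64, 55. Grand total N = 195.
Expected counts (row total × column total / N):
  Purchase, Variant A: 63×76/195 = 24.5538
  Purchase, Variant B: 63×64/195 = 20.6769
  Purchase, Variant C: 63×55/195 = 17.7692
  Add-to-cart, Variant A: 62×76/195 = 24.1641
  Add-to-cart, Variant B: 62×64/195 = 20.3487
  Add-to-cart, Variant C: 62×55/195 = 17.4872
  Bounce, Variant A: 70×76/195 = 27.2821
  Bounce, Variant B: 70×64/195 = 22.9744
  Bounce, Variant C: 70×55/195 = 19.7436
Contributions (O − E)²/E:
  (34 − 24.5538)²/24.5538 = 3.6341
  (23 − 20.6769)²/20.6769 = 0.2610
  (6 − 17.7692)²/17.7692 = 7.7952
  (18 − 24.1641)²/24.1641 = 1.5724
  (12 − 20.3487)²/20.3487 = 3.4253
  (32 − 17.4872)²/17.4872 = 12.0443
  (24 − 27.2821)²/27.2821 = 0.3948
  (29 − 22.9744)²/22.9744 = 1.5804
  (17 − 19.7436)²/19.7436 = 0.3813
χ² = 3.6341 + 0.2610 + 7.7952 + 1.5724 + 3.4253 + 12.0443 + 0.3948 + 1.5804 + 0.3813 = 31.089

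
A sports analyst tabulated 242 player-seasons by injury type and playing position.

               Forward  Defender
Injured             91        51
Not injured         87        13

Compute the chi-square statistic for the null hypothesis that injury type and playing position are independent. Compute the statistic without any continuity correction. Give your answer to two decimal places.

15.84

Row totals: 142, 100. Column totals: 178, 64. Grand total N = 242.
Expected counts (row total × column total / N):
  Injured, Forward: 142×178/242 = 104.446
  Injured, Defender: 142×64/242 = 37.554
  Not injured, Forward: 100×178/242 = 73.554
  Not injured, Defender: 100×64/242 = 26.446
Contributions (O − E)²/E:
  (91 − 104.446)²/104.446 = 1.7310
  (51 − 37.554)²/37.554 = 4.8143
  (87 − 73.554)²/73.554 = 2.4580
  (13 − 26.446)²/26.446 = 6.8364
χ² = 1.7310 + 4.8143 + 2.4580 + 6.8364 = 15.84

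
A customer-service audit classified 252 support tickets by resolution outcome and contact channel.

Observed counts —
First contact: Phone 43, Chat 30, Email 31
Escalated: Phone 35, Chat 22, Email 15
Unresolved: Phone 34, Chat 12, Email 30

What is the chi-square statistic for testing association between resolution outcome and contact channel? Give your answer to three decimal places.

8.778

Row totals: 104, 72, 76. Column totals: 112, 64, 76. Grand total N = 252.
Expected counts (row total × column total / N):
  First contact, Phone: 104×112/252 = 46.2222
  First contact, Chat: 104×64/252 = 26.4127
  First contact, Email: 104×76/252 = 31.3651
  Escalated, Phone: 72×112/252 = 32.0000
  Escalated, Chat: 72×64/252 = 18.2857
  Escalated, Email: 72×76/252 = 21.7143
  Unresolved, Phone: 76×112/252 = 33.7778
  Unresolved, Chat: 76×64/252 = 19.3016
  Unresolved, Email: 76×76/252 = 22.9206
Contributions (O − E)²/E:
  (43 − 46.2222)²/46.2222 = 0.2246
  (30 − 26.4127)²/26.4127 = 0.4872
  (31 − 31.3651)²/31.3651 = 0.0042
  (35 − 32.0000)²/32.0000 = 0.2813
  (22 − 18.2857)²/18.2857 = 0.7545
  (15 − 21.7143)²/21.7143 = 2.0761
  (34 − 33.7778)²/33.7778 = 0.0015
  (12 − 19.3016)²/19.3016 = 2.7621
  (30 − 22.9206)²/22.9206 = 2.1866
χ² = 0.2246 + 0.4872 + 0.0042 + 0.2813 + 0.7545 + 2.0761 + 0.0015 + 2.7621 + 2.1866 = 8.778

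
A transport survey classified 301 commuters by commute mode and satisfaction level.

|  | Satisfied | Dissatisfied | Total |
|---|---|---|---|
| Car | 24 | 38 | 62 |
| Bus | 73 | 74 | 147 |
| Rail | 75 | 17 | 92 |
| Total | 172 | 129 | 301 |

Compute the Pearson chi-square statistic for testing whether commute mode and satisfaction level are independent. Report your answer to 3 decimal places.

34.290

Grand total N = 301.
Expected counts (row total × column total / N):
  Car, Satisfied: 62×172/301 = 35.4286
  Car, Dissatisfied: 62×129/301 = 26.5714
  Bus, Satisfied: 147×172/301 = 84.0000
  Bus, Dissatisfied: 147×129/301 = 63.0000
  Rail, Satisfied: 92×172/301 = 52.5714
  Rail, Dissatisfied: 92×129/301 = 39.4286
Contributions (O − E)²/E:
  (24 − 35.4286)²/35.4286 = 3.6867
  (38 − 26.5714)²/26.5714 = 4.9155
  (73 − 84.0000)²/84.0000 = 1.4405
  (74 − 63.0000)²/63.0000 = 1.9206
  (75 − 52.5714)²/52.5714 = 9.5687
  (17 − 39.4286)²/39.4286 = 12.7583
χ² = 3.6867 + 4.9155 + 1.4405 + 1.9206 + 9.5687 + 12.7583 = 34.290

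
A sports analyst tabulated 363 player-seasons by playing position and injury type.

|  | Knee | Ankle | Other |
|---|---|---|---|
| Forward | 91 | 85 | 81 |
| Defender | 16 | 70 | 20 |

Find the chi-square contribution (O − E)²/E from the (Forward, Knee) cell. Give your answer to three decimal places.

Row total (Forward) = 257; column total (Knee) = 107; N = 363.
Expected count E = 257 × 107 / 363 = 75.7548.
Contribution = (O − E)²/E = (91 − 75.7548)² / 75.7548 = 3.068.

3.068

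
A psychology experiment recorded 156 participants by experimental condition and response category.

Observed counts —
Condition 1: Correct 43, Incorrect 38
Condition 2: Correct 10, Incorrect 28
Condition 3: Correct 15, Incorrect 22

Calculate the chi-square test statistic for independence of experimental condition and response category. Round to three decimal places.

Row totals: 81, 38, 37. Column totals: 68, 88. Grand total N = 156.
Expected counts (row total × column total / N):
  Condition 1, Correct: 81×68/156 = 35.3077
  Condition 1, Incorrect: 81×88/156 = 45.6923
  Condition 2, Correct: 38×68/156 = 16.5641
  Condition 2, Incorrect: 38×88/156 = 21.4359
  Condition 3, Correct: 37×68/156 = 16.1282
  Condition 3, Incorrect: 37×88/156 = 20.8718
Contributions (O − E)²/E:
  (43 − 35.3077)²/35.3077 = 1.6759
  (38 − 45.6923)²/45.6923 = 1.2950
  (10 − 16.5641)²/16.5641 = 2.6013
  (28 − 21.4359)²/21.4359 = 2.0101
  (15 − 16.1282)²/16.1282 = 0.0789
  (22 − 20.8718)²/20.8718 = 0.0610
χ² = 1.6759 + 1.2950 + 2.6013 + 2.0101 + 0.0789 + 0.0610 = 7.722

7.722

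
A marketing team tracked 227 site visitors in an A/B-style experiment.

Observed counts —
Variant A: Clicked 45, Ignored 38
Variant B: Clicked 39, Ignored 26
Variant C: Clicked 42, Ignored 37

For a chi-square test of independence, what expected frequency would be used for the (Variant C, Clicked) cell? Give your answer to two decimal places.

43.85

Row total (Variant C) = 79; column total (Clicked) = 126; grand total N = 227.
Expected count = (row total × column total) / N = 79 × 126 / 227 = 43.85.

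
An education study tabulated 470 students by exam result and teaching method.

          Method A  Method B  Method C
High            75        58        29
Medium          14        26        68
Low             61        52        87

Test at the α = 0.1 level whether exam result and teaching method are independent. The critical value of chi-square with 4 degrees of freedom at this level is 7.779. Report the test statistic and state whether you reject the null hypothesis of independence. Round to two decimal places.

Row totals: 162, 108, 200. Column totals: 150, 136, 184. Grand total N = 470.
Expected counts (row total × column total / N):
  High, Method A: 162×150/470 = 51.702
  High, Method B: 162×136/470 = 46.877
  High, Method C: 162×184/470 = 63.421
  Medium, Method A: 108×150/470 = 34.468
  Medium, Method B: 108×136/470 = 31.251
  Medium, Method C: 108×184/470 = 42.281
  Low, Method A: 200×150/470 = 63.830
  Low, Method B: 200×136/470 = 57.872
  Low, Method C: 200×184/470 = 78.298
Contributions (O − E)²/E:
  (75 − 51.702)²/51.702 = 10.4986
  (58 − 46.877)²/46.877 = 2.6393
  (29 − 63.421)²/63.421 = 18.6816
  (14 − 34.468)²/34.468 = 12.1544
  (26 − 31.251)²/31.251 = 0.8823
  (68 − 42.281)²/42.281 = 15.6445
  (61 − 63.830)²/63.830 = 0.1255
  (52 − 57.872)²/57.872 = 0.5958
  (87 − 78.298)²/78.298 = 0.9671
χ² = 10.4986 + 2.6393 + 18.6816 + 12.1544 + 0.8823 + 15.6445 + 0.1255 + 0.5958 + 0.9671 = 62.19
df = (3−1)(3−1) = 4. Since 62.19 > 7.779, reject the null hypothesis of independence at α = 0.1.

62.19; reject H₀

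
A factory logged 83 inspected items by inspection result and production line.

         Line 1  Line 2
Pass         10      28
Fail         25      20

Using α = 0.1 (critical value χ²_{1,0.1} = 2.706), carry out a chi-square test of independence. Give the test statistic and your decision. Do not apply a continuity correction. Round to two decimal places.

Row totals: 38, 45. Column totals: 35, 48. Grand total N = 83.
Expected counts (row total × column total / N):
  Pass, Line 1: 38×35/83 = 16.024
  Pass, Line 2: 38×48/83 = 21.976
  Fail, Line 1: 45×35/83 = 18.976
  Fail, Line 2: 45×48/83 = 26.024
Contributions (O − E)²/E:
  (10 − 16.024)²/16.024 = 2.2646
  (28 − 21.976)²/21.976 = 1.6513
  (25 − 18.976)²/18.976 = 1.9123
  (20 − 26.024)²/26.024 = 1.3944
χ² = 2.2646 + 1.6513 + 1.9123 + 1.3944 = 7.22
df = (2−1)(2−1) = 1. Since 7.22 > 2.706, reject the null hypothesis of independence at α = 0.1.

7.22; reject H₀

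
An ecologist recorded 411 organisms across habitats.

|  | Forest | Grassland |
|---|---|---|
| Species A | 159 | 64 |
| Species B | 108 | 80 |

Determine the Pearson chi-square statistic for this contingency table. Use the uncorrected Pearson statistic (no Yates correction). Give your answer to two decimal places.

Row totals: 223, 188. Column totals: 267, 144. Grand total N = 411.
Expected counts (row total × column total / N):
  Species A, Forest: 223×267/411 = 144.869
  Species A, Grassland: 223×144/411 = 78.131
  Species B, Forest: 188×267/411 = 122.131
  Species B, Grassland: 188×144/411 = 65.869
Contributions (O − E)²/E:
  (159 − 144.869)²/144.869 = 1.3784
  (64 − 78.131)²/78.131 = 2.5558
  (108 − 122.131)²/122.131 = 1.6350
  (80 − 65.869)²/65.869 = 3.0315
χ² = 1.3784 + 2.5558 + 1.6350 + 3.0315 = 8.60

8.60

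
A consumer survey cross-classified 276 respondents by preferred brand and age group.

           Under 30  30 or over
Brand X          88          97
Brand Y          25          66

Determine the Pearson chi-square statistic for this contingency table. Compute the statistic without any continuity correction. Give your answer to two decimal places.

10.19

Row totals: 185, 91. Column totals: 113, 163. Grand total N = 276.
Expected counts (row total × column total / N):
  Brand X, Under 30: 185×113/276 = 75.743
  Brand X, 30 or over: 185×163/276 = 109.257
  Brand Y, Under 30: 91×113/276 = 37.257
  Brand Y, 30 or over: 91×163/276 = 53.743
Contributions (O − E)²/E:
  (88 − 75.743)²/75.743 = 1.9835
  (97 − 109.257)²/109.257 = 1.3751
  (25 − 37.257)²/37.257 = 4.0324
  (66 − 53.743)²/53.743 = 2.7954
χ² = 1.9835 + 1.3751 + 4.0324 + 2.7954 = 10.19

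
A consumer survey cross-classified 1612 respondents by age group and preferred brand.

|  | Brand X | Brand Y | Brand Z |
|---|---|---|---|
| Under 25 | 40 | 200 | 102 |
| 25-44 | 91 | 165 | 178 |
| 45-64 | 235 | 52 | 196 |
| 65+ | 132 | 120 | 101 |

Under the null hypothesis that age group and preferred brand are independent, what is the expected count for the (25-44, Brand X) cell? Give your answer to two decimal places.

Row total (25-44) = 434; column total (Brand X) = 498; grand total N = 1612.
Expected count = (row total × column total) / N = 434 × 498 / 1612 = 134.08.

134.08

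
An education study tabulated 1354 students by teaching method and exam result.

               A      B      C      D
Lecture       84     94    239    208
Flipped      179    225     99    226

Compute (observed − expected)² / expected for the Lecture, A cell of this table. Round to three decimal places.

Row total (Lecture) = 625; column total (A) = 263; N = 1354.
Expected count E = 625 × 263 / 1354 = 121.3996.
Contribution = (O − E)²/E = (84 − 121.3996)² / 121.3996 = 11.522.

11.522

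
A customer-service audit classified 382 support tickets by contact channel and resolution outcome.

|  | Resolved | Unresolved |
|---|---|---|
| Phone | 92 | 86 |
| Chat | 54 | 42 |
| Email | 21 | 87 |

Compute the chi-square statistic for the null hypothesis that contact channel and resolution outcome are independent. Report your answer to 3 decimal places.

Row totals: 178, 96, 108. Column totals: 167, 215. Grand total N = 382.
Expected counts (row total × column total / N):
  Phone, Resolved: 178×167/382 = 77.81675
  Phone, Unresolved: 178×215/382 = 100.18325
  Chat, Resolved: 96×167/382 = 41.96859
  Chat, Unresolved: 96×215/382 = 54.03141
  Email, Resolved: 108×167/382 = 47.21466
  Email, Unresolved: 108×215/382 = 60.78534
Contributions (O − E)²/E:
  (92 − 77.81675)²/77.81675 = 2.5851
  (86 − 100.18325)²/100.18325 = 2.0080
  (54 − 41.96859)²/41.96859 = 3.4491
  (42 − 54.03141)²/54.03141 = 2.6791
  (21 − 47.21466)²/47.21466 = 14.5550
  (87 − 60.78534)²/60.78534 = 11.3055
χ² = 2.5851 + 2.0080 + 3.4491 + 2.6791 + 14.5550 + 11.3055 = 36.582

36.582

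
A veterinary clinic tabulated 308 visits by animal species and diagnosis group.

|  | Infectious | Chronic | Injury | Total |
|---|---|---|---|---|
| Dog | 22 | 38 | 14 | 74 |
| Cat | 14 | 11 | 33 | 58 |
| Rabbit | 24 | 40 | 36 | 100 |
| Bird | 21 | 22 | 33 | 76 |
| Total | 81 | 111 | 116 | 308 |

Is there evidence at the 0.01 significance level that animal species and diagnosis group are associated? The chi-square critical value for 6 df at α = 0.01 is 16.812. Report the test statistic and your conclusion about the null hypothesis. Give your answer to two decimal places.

25.03; reject H₀

Grand total N = 308.
Expected counts (row total × column total / N):
  Dog, Infectious: 74×81/308 = 19.461
  Dog, Chronic: 74×111/308 = 26.669
  Dog, Injury: 74×116/308 = 27.870
  Cat, Infectious: 58×81/308 = 15.253
  Cat, Chronic: 58×111/308 = 20.903
  Cat, Injury: 58×116/308 = 21.844
  Rabbit, Infectious: 100×81/308 = 26.299
  Rabbit, Chronic: 100×111/308 = 36.039
  Rabbit, Injury: 100×116/308 = 37.662
  Bird, Infectious: 76×81/308 = 19.987
  Bird, Chronic: 76×111/308 = 27.390
  Bird, Injury: 76×116/308 = 28.623
Contributions (O − E)²/E:
  (22 − 19.461)²/19.461 = 0.3313
  (38 − 26.669)²/26.669 = 4.8143
  (14 − 27.870)²/27.870 = 6.9027
  (14 − 15.253)²/15.253 = 0.1029
  (11 − 20.903)²/20.903 = 4.6916
  (33 − 21.844)²/21.844 = 5.6975
  (24 − 26.299)²/26.299 = 0.2010
  (40 − 36.039)²/36.039 = 0.4353
  (36 − 37.662)²/37.662 = 0.0733
  (21 − 19.987)²/19.987 = 0.0513
  (22 − 27.390)²/27.390 = 1.0607
  (33 − 28.623)²/28.623 = 0.6693
χ² = 0.3313 + 4.8143 + 6.9027 + 0.1029 + 4.6916 + 5.6975 + 0.2010 + 0.4353 + 0.0733 + 0.0513 + 1.0607 + 0.6693 = 25.03
df = (4−1)(3−1) = 6. Since 25.03 > 16.812, reject the null hypothesis of independence at α = 0.01.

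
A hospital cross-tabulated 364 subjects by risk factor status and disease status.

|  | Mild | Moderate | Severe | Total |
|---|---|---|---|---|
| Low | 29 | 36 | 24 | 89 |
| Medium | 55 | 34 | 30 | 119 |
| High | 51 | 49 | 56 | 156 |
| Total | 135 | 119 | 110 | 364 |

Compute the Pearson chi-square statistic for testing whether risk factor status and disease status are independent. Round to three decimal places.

9.273

Grand total N = 364.
Expected counts (row total × column total / N):
  Low, Mild: 89×135/364 = 33.0082
  Low, Moderate: 89×119/364 = 29.0962
  Low, Severe: 89×110/364 = 26.8956
  Medium, Mild: 119×135/364 = 44.1346
  Medium, Moderate: 119×119/364 = 38.9038
  Medium, Severe: 119×110/364 = 35.9615
  High, Mild: 156×135/364 = 57.8571
  High, Moderate: 156×119/364 = 51.0000
  High, Severe: 156×110/364 = 47.1429
Contributions (O − E)²/E:
  (29 − 33.0082)²/33.0082 = 0.4867
  (36 − 29.0962)²/29.0962 = 1.6381
  (24 − 26.8956)²/26.8956 = 0.3117
  (55 − 44.1346)²/44.1346 = 2.6749
  (34 − 38.9038)²/38.9038 = 0.6181
  (30 − 35.9615)²/35.9615 = 0.9883
  (51 − 57.8571)²/57.8571 = 0.8127
  (49 − 51.0000)²/51.0000 = 0.0784
  (56 − 47.1429)²/47.1429 = 1.6641
χ² = 0.4867 + 1.6381 + 0.3117 + 2.6749 + 0.6181 + 0.9883 + 0.8127 + 0.0784 + 1.6641 = 9.273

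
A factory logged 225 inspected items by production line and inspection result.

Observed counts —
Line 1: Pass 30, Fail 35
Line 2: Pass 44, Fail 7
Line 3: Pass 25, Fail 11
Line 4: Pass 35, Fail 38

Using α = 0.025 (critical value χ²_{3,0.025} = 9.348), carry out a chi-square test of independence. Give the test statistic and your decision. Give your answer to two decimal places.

25.51; reject H₀

Row totals: 65, 51, 36, 73. Column totals: 134, 91. Grand total N = 225.
Expected counts (row total × column total / N):
  Line 1, Pass: 65×134/225 = 38.711
  Line 1, Fail: 65×91/225 = 26.289
  Line 2, Pass: 51×134/225 = 30.373
  Line 2, Fail: 51×91/225 = 20.627
  Line 3, Pass: 36×134/225 = 21.440
  Line 3, Fail: 36×91/225 = 14.560
  Line 4, Pass: 73×134/225 = 43.476
  Line 4, Fail: 73×91/225 = 29.524
Contributions (O − E)²/E:
  (30 − 38.711)²/38.711 = 1.9602
  (35 − 26.289)²/26.289 = 2.8864
  (44 − 30.373)²/30.373 = 6.1138
  (7 − 20.627)²/20.627 = 9.0025
  (25 − 21.440)²/21.440 = 0.5911
  (11 − 14.560)²/14.560 = 0.8704
  (35 − 43.476)²/43.476 = 1.6525
  (38 − 29.524)²/29.524 = 2.4334
χ² = 1.9602 + 2.8864 + 6.1138 + 9.0025 + 0.5911 + 0.8704 + 1.6525 + 2.4334 = 25.51
df = (4−1)(2−1) = 3. Since 25.51 > 9.348, reject the null hypothesis of independence at α = 0.025.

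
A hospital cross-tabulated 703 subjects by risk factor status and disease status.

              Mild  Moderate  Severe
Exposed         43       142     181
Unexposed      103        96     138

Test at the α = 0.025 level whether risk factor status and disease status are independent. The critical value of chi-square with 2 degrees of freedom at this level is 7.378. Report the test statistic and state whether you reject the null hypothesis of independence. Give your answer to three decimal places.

38.213; reject H₀

Row totals: 366, 337. Column totals: 146, 238, 319. Grand total N = 703.
Expected counts (row total × column total / N):
  Exposed, Mild: 366×146/703 = 76.0114
  Exposed, Moderate: 366×238/703 = 123.9090
  Exposed, Severe: 366×319/703 = 166.0797
  Unexposed, Mild: 337×146/703 = 69.9886
  Unexposed, Moderate: 337×238/703 = 114.0910
  Unexposed, Severe: 337×319/703 = 152.9203
Contributions (O − E)²/E:
  (43 − 76.0114)²/76.0114 = 14.3367
  (142 − 123.9090)²/123.9090 = 2.6413
  (181 − 166.0797)²/166.0797 = 1.3404
  (103 − 69.9886)²/69.9886 = 15.5704
  (96 − 114.0910)²/114.0910 = 2.8686
  (138 − 152.9203)²/152.9203 = 1.4558
χ² = 14.3367 + 2.6413 + 1.3404 + 15.5704 + 2.8686 + 1.4558 = 38.213
df = (2−1)(3−1) = 2. Since 38.213 > 7.378, reject the null hypothesis of independence at α = 0.025.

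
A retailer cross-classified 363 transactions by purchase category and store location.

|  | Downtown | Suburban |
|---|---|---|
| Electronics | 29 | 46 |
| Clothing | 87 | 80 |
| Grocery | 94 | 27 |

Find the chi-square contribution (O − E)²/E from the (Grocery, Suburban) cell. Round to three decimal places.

Row total (Grocery) = 121; column total (Suburban) = 153; N = 363.
Expected count E = 121 × 153 / 363 = 51.0000.
Contribution = (O − E)²/E = (27 − 51.0000)² / 51.0000 = 11.294.

11.294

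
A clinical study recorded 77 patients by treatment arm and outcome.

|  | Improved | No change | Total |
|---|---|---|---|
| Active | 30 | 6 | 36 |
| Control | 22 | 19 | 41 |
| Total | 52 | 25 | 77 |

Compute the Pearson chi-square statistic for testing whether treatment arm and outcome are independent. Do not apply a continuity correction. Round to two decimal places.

7.70

Grand total N = 77.
Expected counts (row total × column total / N):
  Active, Improved: 36×52/77 = 24.312
  Active, No change: 36×25/77 = 11.688
  Control, Improved: 41×52/77 = 27.688
  Control, No change: 41×25/77 = 13.312
Contributions (O − E)²/E:
  (30 − 24.312)²/24.312 = 1.3308
  (6 − 11.688)²/11.688 = 2.7681
  (22 − 27.688)²/27.688 = 1.1685
  (19 − 13.312)²/13.312 = 2.4304
χ² = 1.3308 + 2.7681 + 1.1685 + 2.4304 = 7.70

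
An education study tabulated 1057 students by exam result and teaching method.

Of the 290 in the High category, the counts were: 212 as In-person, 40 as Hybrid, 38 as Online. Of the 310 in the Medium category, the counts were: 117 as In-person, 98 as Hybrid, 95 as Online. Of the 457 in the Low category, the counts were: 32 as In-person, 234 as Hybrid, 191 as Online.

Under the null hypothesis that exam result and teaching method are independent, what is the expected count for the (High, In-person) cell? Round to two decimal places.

99.04

Row total (High) = 290; column total (In-person) = 361; grand total N = 1057.
Expected count = (row total × column total) / N = 290 × 361 / 1057 = 99.04.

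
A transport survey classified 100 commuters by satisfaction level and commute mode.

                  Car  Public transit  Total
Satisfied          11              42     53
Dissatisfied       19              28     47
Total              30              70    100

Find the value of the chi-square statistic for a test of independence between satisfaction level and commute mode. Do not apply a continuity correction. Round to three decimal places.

4.590

Grand total N = 100.
Expected counts (row total × column total / N):
  Satisfied, Car: 53×30/100 = 15.9000
  Satisfied, Public transit: 53×70/100 = 37.1000
  Dissatisfied, Car: 47×30/100 = 14.1000
  Dissatisfied, Public transit: 47×70/100 = 32.9000
Contributions (O − E)²/E:
  (11 − 15.9000)²/15.9000 = 1.5101
  (42 − 37.1000)²/37.1000 = 0.6472
  (19 − 14.1000)²/14.1000 = 1.7028
  (28 − 32.9000)²/32.9000 = 0.7298
χ² = 1.5101 + 0.6472 + 1.7028 + 0.7298 = 4.590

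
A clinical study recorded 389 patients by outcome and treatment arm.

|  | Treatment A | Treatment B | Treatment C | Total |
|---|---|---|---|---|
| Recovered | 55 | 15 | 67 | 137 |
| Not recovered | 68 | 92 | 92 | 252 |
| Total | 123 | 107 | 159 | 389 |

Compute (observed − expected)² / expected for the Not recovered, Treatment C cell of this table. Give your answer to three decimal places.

1.175

Row total (Not recovered) = 252; column total (Treatment C) = 159; N = 389.
Expected count E = 252 × 159 / 389 = 103.0026.
Contribution = (O − E)²/E = (92 − 103.0026)² / 103.0026 = 1.175.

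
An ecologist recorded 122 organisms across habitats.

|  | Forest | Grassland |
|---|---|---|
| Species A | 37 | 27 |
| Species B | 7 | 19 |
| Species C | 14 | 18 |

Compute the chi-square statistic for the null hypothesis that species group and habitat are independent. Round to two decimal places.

Row totals: 64, 26, 32. Column totals: 58, 64. Grand total N = 122.
Expected counts (row total × column total / N):
  Species A, Forest: 64×58/122 = 30.4262
  Species A, Grassland: 64×64/122 = 33.5738
  Species B, Forest: 26×58/122 = 12.3607
  Species B, Grassland: 26×64/122 = 13.6393
  Species C, Forest: 32×58/122 = 15.2131
  Species C, Grassland: 32×64/122 = 16.7869
Contributions (O − E)²/E:
  (37 − 30.4262)²/30.4262 = 1.4203
  (27 − 33.5738)²/33.5738 = 1.2872
  (7 − 12.3607)²/12.3607 = 2.3249
  (19 − 13.6393)²/13.6393 = 2.1069
  (14 − 15.2131)²/15.2131 = 0.0967
  (18 − 16.7869)²/16.7869 = 0.0877
χ² = 1.4203 + 1.2872 + 2.3249 + 2.1069 + 0.0967 + 0.0877 = 7.32

7.32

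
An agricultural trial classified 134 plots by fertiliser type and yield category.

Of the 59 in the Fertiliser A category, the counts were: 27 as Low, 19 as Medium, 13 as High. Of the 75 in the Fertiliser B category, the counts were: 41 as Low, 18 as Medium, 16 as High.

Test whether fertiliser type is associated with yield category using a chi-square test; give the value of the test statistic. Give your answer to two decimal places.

1.33

Row totals: 59, 75. Column totals: 68, 37, 29. Grand total N = 134.
Expected counts (row total × column total / N):
  Fertiliser A, Low: 59×68/134 = 29.940
  Fertiliser A, Medium: 59×37/134 = 16.291
  Fertiliser A, High: 59×29/134 = 12.769
  Fertiliser B, Low: 75×68/134 = 38.060
  Fertiliser B, Medium: 75×37/134 = 20.709
  Fertiliser B, High: 75×29/134 = 16.231
Contributions (O − E)²/E:
  (27 − 29.940)²/29.940 = 0.2887
  (19 − 16.291)²/16.291 = 0.4505
  (13 − 12.769)²/12.769 = 0.0042
  (41 − 38.060)²/38.060 = 0.2271
  (18 − 20.709)²/20.709 = 0.3544
  (16 − 16.231)²/16.231 = 0.0033
χ² = 0.2887 + 0.4505 + 0.0042 + 0.2271 + 0.3544 + 0.0033 = 1.33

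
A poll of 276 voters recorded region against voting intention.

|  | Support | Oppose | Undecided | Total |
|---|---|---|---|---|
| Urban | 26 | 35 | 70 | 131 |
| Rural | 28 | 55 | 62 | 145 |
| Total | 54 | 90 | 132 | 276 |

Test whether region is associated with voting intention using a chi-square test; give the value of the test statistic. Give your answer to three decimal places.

4.304

Grand total N = 276.
Expected counts (row total × column total / N):
  Urban, Support: 131×54/276 = 25.6304
  Urban, Oppose: 131×90/276 = 42.7174
  Urban, Undecided: 131×132/276 = 62.6522
  Rural, Support: 145×54/276 = 28.3696
  Rural, Oppose: 145×90/276 = 47.2826
  Rural, Undecided: 145×132/276 = 69.3478
Contributions (O − E)²/E:
  (26 − 25.6304)²/25.6304 = 0.0053
  (35 − 42.7174)²/42.7174 = 1.3942
  (70 − 62.6522)²/62.6522 = 0.8617
  (28 − 28.3696)²/28.3696 = 0.0048
  (55 − 47.2826)²/47.2826 = 1.2596
  (62 − 69.3478)²/69.3478 = 0.7785
χ² = 0.0053 + 1.3942 + 0.8617 + 0.0048 + 1.2596 + 0.7785 = 4.304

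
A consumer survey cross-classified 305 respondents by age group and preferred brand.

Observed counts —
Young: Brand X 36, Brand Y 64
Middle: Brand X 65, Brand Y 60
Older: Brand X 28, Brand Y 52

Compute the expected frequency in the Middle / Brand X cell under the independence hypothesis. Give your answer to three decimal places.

Row total (Middle) = 125; column total (Brand X) = 129; grand total N = 305.
Expected count = (row total × column total) / N = 125 × 129 / 305 = 52.869.

52.869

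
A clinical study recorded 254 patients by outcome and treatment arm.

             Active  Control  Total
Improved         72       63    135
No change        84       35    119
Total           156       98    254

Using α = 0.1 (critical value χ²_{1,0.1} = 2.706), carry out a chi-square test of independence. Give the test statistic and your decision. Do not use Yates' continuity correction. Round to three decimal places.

Grand total N = 254.
Expected counts (row total × column total / N):
  Improved, Active: 135×156/254 = 82.9134
  Improved, Control: 135×98/254 = 52.0866
  No change, Active: 119×156/254 = 73.0866
  No change, Control: 119×98/254 = 45.9134
Contributions (O − E)²/E:
  (72 − 82.9134)²/82.9134 = 1.4365
  (63 − 52.0866)²/52.0866 = 2.2866
  (84 − 73.0866)²/73.0866 = 1.6296
  (35 − 45.9134)²/45.9134 = 2.5941
χ² = 1.4365 + 2.2866 + 1.6296 + 2.5941 = 7.947
df = (2−1)(2−1) = 1. Since 7.947 > 2.706, reject the null hypothesis of independence at α = 0.1.

7.947; reject H₀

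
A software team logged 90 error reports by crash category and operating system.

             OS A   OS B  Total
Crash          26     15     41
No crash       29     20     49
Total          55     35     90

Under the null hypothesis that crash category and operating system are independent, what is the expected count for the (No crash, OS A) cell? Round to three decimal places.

Row total (No crash) = 49; column total (OS A) = 55; grand total N = 90.
Expected count = (row total × column total) / N = 49 × 55 / 90 = 29.944.

29.944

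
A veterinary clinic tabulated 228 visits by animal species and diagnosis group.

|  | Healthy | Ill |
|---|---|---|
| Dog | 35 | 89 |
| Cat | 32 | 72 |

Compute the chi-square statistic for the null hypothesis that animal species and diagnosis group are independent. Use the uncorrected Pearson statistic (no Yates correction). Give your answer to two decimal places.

Row totals: 124, 104. Column totals: 67, 161. Grand total N = 228.
Expected counts (row total × column total / N):
  Dog, Healthy: 124×67/228 = 36.439
  Dog, Ill: 124×161/228 = 87.561
  Cat, Healthy: 104×67/228 = 30.561
  Cat, Ill: 104×161/228 = 73.439
Contributions (O − E)²/E:
  (35 − 36.439)²/36.439 = 0.0568
  (89 − 87.561)²/87.561 = 0.0236
  (32 − 30.561)²/30.561 = 0.0678
  (72 − 73.439)²/73.439 = 0.0282
χ² = 0.0568 + 0.0236 + 0.0678 + 0.0282 = 0.18

0.18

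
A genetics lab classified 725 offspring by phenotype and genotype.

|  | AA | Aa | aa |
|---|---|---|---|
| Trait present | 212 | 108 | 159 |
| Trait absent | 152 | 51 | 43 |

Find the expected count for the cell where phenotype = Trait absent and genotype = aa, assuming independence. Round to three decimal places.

68.541

Row total (Trait absent) = 246; column total (aa) = 202; grand total N = 725.
Expected count = (row total × column total) / N = 246 × 202 / 725 = 68.541.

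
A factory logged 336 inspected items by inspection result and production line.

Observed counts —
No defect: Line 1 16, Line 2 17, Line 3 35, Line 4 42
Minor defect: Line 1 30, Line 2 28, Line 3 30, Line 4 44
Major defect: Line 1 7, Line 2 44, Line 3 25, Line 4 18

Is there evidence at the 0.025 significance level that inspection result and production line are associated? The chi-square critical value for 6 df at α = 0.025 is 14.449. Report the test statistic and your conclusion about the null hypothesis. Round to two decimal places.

37.56; reject H₀

Row totals: 110, 132, 94. Column totals: 53, 89, 90, 104. Grand total N = 336.
Expected counts (row total × column total / N):
  No defect, Line 1: 110×53/336 = 17.351
  No defect, Line 2: 110×89/336 = 29.137
  No defect, Line 3: 110×90/336 = 29.464
  No defect, Line 4: 110×104/336 = 34.048
  Minor defect, Line 1: 132×53/336 = 20.821
  Minor defect, Line 2: 132×89/336 = 34.964
  Minor defect, Line 3: 132×90/336 = 35.357
  Minor defect, Line 4: 132×104/336 = 40.857
  Major defect, Line 1: 94×53/336 = 14.827
  Major defect, Line 2: 94×89/336 = 24.899
  Major defect, Line 3: 94×90/336 = 25.179
  Major defect, Line 4: 94×104/336 = 29.095
Contributions (O − E)²/E:
  (16 − 17.351)²/17.351 = 0.1052
  (17 − 29.137)²/29.137 = 5.0557
  (35 − 29.464)²/29.464 = 1.0402
  (42 − 34.048)²/34.048 = 1.8572
  (30 − 20.821)²/20.821 = 4.0466
  (28 − 34.964)²/34.964 = 1.3871
  (30 − 35.357)²/35.357 = 0.8116
  (44 − 40.857)²/40.857 = 0.2418
  (7 − 14.827)²/14.827 = 4.1318
  (44 − 24.899)²/24.899 = 14.6531
  (25 − 25.179)²/25.179 = 0.0013
  (18 − 29.095)²/29.095 = 4.2309
χ² = 0.1052 + 5.0557 + 1.0402 + 1.8572 + 4.0466 + 1.3871 + 0.8116 + 0.2418 + 4.1318 + 14.6531 + 0.0013 + 4.2309 = 37.56
df = (3−1)(4−1) = 6. Since 37.56 > 14.449, reject the null hypothesis of independence at α = 0.025.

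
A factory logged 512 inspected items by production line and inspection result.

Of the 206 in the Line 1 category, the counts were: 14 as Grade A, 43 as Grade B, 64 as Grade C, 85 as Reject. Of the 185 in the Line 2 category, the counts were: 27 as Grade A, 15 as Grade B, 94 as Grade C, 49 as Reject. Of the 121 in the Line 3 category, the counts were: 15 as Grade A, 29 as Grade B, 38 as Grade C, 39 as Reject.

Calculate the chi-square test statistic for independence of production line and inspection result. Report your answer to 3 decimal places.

Row totals: 206, 185, 121. Column totals: 56, 87, 196, 173. Grand total N = 512.
Expected counts (row total × column total / N):
  Line 1, Grade A: 206×56/512 = 22.5312
  Line 1, Grade B: 206×87/512 = 35.0039
  Line 1, Grade C: 206×196/512 = 78.8594
  Line 1, Reject: 206×173/512 = 69.6055
  Line 2, Grade A: 185×56/512 = 20.2344
  Line 2, Grade B: 185×87/512 = 31.4355
  Line 2, Grade C: 185×196/512 = 70.8203
  Line 2, Reject: 185×173/512 = 62.5098
  Line 3, Grade A: 121×56/512 = 13.2344
  Line 3, Grade B: 121×87/512 = 20.5605
  Line 3, Grade C: 121×196/512 = 46.3203
  Line 3, Reject: 121×173/512 = 40.8848
Contributions (O − E)²/E:
  (14 − 22.5312)²/22.5312 = 3.2302
  (43 − 35.0039)²/35.0039 = 1.8266
  (64 − 78.8594)²/78.8594 = 2.7999
  (85 − 69.6055)²/69.6055 = 3.4048
  (27 − 20.2344)²/20.2344 = 2.2622
  (15 − 31.4355)²/31.4355 = 8.5930
  (94 − 70.8203)²/70.8203 = 7.5868
  (49 − 62.5098)²/62.5098 = 2.9198
  (15 − 13.2344)²/13.2344 = 0.2355
  (29 − 20.5605)²/20.5605 = 3.4642
  (38 − 46.3203)²/46.3203 = 1.4945
  (39 − 40.8848)²/40.8848 = 0.0869
χ² = 3.2302 + 1.8266 + 2.7999 + 3.4048 + 2.2622 + 8.5930 + 7.5868 + 2.9198 + 0.2355 + 3.4642 + 1.4945 + 0.0869 = 37.904

37.904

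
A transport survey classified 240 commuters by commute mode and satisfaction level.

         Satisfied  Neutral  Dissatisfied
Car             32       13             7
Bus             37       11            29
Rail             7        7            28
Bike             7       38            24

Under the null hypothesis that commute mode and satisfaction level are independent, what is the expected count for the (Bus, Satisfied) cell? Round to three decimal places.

Row total (Bus) = 77; column total (Satisfied) = 83; grand total N = 240.
Expected count = (row total × column total) / N = 77 × 83 / 240 = 26.629.

26.629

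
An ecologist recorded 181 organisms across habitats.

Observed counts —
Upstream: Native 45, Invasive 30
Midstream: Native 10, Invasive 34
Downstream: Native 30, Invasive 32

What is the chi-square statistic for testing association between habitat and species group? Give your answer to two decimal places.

Row totals: 75, 44, 62. Column totals: 85, 96. Grand total N = 181.
Expected counts (row total × column total / N):
  Upstream, Native: 75×85/181 = 35.221
  Upstream, Invasive: 75×96/181 = 39.779
  Midstream, Native: 44×85/181 = 20.663
  Midstream, Invasive: 44×96/181 = 23.337
  Downstream, Native: 62×85/181 = 29.116
  Downstream, Invasive: 62×96/181 = 32.884
Contributions (O − E)²/E:
  (45 − 35.221)²/35.221 = 2.7151
  (30 − 39.779)²/39.779 = 2.4040
  (10 − 20.663)²/20.663 = 5.5026
  (34 − 23.337)²/23.337 = 4.8721
  (30 − 29.116)²/29.116 = 0.0268
  (32 − 32.884)²/32.884 = 0.0238
χ² = 2.7151 + 2.4040 + 5.5026 + 4.8721 + 0.0268 + 0.0238 = 15.54

15.54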